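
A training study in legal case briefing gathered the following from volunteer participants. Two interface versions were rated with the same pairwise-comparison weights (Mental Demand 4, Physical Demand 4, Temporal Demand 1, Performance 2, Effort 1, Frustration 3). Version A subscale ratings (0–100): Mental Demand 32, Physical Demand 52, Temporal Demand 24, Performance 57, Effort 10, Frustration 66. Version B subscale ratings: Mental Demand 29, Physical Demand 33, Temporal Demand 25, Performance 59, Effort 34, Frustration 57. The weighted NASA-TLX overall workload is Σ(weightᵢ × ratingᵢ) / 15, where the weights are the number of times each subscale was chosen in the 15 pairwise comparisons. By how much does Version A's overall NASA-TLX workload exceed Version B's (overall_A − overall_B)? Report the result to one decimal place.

5.7

Version A weighted sum = 4·32 + 4·52 + 1·24 + 2·57 + 1·10 + 3·66 = 128 + 208 + 24 + 114 + 10 + 198 = 682; overall_A = 682/15 = 45.4667.
Version B weighted sum = 4·29 + 4·33 + 1·25 + 2·59 + 1·34 + 3·57 = 116 + 132 + 25 + 118 + 34 + 171 = 596; overall_B = 596/15 = 39.7333.
Difference = 45.4667 − 39.7333 = 5.7334 ≈ 5.7.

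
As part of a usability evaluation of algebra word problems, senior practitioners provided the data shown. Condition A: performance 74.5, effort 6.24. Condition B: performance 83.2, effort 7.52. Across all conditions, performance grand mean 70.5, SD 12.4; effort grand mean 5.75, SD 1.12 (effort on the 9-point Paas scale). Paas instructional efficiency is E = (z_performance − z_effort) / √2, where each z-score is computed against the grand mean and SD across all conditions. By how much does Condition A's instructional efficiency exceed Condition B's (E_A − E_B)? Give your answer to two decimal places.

0.31

Condition A: z_P = (74.5 − 70.5)/12.4 = 0.3226; z_E = (6.24 − 5.75)/1.12 = 0.4375; E_A = (0.3226 − 0.4375)/√2 = -0.0812.
Condition B: z_P = (83.2 − 70.5)/12.4 = 1.0242; z_E = (7.52 − 5.75)/1.12 = 1.5804; E_B = (1.0242 − 1.5804)/√2 = -0.3933.
E_A − E_B = -0.0812 − (-0.3933) = 0.3121 ≈ 0.31.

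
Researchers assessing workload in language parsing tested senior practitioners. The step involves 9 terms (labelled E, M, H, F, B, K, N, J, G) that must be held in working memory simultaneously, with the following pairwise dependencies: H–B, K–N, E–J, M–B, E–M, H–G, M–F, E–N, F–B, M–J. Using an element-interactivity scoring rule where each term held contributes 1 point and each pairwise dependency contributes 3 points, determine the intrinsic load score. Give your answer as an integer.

Count of terms held simultaneously: 9.
Count of pairwise dependencies listed: 10.
Element contribution: 9 × 1 = 9.
Interaction contribution: 10 × 3 = 30.
Intrinsic load = 9 + 30 = 39.

39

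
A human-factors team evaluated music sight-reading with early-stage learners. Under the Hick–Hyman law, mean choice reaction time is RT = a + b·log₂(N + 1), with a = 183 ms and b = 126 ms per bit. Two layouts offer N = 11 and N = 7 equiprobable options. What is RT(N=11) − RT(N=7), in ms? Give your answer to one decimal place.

73.7

RT(11) = 183 + 126·log₂(12) = 183 + 126·3.5850 = 634.7100 ms.
RT(7) = 183 + 126·log₂(8) = 183 + 126·3.0000 = 561.0000 ms.
Difference = 634.7100 − 561.0000 = 73.7100 ≈ 73.7 ms.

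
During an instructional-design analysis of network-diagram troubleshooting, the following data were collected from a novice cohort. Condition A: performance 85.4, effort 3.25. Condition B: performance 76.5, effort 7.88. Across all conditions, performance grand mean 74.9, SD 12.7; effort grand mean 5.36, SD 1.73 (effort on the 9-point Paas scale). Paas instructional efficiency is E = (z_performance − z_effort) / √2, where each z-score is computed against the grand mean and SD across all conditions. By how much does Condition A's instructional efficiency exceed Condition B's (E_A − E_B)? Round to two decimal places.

2.39

Condition A: z_P = (85.4 − 74.9)/12.7 = 0.8268; z_E = (3.25 − 5.36)/1.73 = -1.2197; E_A = (0.8268 − (-1.2197))/√2 = 1.4471.
Condition B: z_P = (76.5 − 74.9)/12.7 = 0.1260; z_E = (7.88 − 5.36)/1.73 = 1.4566; E_B = (0.1260 − 1.4566)/√2 = -0.9409.
E_A − E_B = 1.4471 − (-0.9409) = 2.3880 ≈ 2.39.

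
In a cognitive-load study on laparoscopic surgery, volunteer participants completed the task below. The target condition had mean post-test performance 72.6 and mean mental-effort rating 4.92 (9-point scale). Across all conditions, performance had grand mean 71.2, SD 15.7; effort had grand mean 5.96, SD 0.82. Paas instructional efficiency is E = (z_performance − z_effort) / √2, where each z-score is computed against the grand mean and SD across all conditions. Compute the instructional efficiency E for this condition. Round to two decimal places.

0.96

z_performance = (72.6 − 71.2) / 15.7 = 1.4000 / 15.7 = 0.0892.
z_effort = (4.92 − 5.96) / 0.82 = -1.0400 / 0.82 = -1.2683.
z_P − z_E = 0.0892 − (-1.2683) = 1.3575.
E = 1.3575 / √2 = 1.3575 / 1.41421 = 0.9599 ≈ 0.96.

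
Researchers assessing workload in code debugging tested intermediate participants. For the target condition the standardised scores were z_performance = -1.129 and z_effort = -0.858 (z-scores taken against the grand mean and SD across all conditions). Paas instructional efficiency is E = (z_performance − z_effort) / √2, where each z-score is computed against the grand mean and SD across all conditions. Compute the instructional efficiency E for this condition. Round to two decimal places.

z_P − z_E = -1.129 − (-0.858) = -0.2710.
E = -0.2710 / √2 = -0.2710 / 1.41421 = -0.1916 ≈ -0.19.

-0.19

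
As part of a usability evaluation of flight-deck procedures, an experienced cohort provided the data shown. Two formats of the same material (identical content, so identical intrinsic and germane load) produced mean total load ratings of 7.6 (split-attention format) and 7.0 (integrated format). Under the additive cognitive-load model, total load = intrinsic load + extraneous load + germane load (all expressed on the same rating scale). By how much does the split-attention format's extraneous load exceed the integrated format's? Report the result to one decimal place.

Intrinsic and germane load are equal across formats, so the difference in total load equals the difference in extraneous load.
Extraneous-load difference = 7.6 − 7.0 = 0.6.

0.6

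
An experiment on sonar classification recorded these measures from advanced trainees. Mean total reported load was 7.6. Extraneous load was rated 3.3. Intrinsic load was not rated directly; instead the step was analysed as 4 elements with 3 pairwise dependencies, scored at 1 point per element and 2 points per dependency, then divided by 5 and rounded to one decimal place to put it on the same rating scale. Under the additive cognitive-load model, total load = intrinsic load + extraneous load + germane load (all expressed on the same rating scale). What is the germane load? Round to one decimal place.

Intrinsic (element-interactivity): (4 × 1 + 3 × 2) / 5 = 10 / 5 = 2.0000 → 2.0.
germane load = total − intrinsic − extraneous
             = 7.6 − 2.0 − 3.3 = 2.3.

2.3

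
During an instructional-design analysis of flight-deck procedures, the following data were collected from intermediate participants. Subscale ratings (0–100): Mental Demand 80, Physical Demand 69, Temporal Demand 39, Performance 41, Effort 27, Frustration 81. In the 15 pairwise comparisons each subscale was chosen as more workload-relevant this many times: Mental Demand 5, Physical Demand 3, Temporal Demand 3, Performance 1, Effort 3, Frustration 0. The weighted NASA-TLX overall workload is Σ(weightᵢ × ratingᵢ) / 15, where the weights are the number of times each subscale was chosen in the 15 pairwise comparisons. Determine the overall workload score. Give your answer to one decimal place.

56.4

The tallies are the weights (they sum to 15).
Weighted sum = 5·80 + 3·69 + 3·39 + 1·41 + 3·27 + 0·81
            = 400 + 207 + 117 + 41 + 81 + 0 = 846.
Overall workload = 846 / 15 = 56.4000 ≈ 56.4.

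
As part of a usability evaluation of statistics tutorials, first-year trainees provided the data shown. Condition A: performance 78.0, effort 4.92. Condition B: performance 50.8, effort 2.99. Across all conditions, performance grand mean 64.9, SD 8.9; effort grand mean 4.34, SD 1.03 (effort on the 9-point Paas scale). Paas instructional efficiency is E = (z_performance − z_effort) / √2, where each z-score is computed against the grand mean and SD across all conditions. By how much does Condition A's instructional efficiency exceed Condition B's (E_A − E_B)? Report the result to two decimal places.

Condition A: z_P = (78.0 − 64.9)/8.9 = 1.4719; z_E = (4.92 − 4.34)/1.03 = 0.5631; E_A = (1.4719 − 0.5631)/√2 = 0.6426.
Condition B: z_P = (50.8 − 64.9)/8.9 = -1.5843; z_E = (2.99 − 4.34)/1.03 = -1.3107; E_B = (-1.5843 − (-1.3107))/√2 = -0.1935.
E_A − E_B = 0.6426 − (-0.1935) = 0.8361 ≈ 0.84.

0.84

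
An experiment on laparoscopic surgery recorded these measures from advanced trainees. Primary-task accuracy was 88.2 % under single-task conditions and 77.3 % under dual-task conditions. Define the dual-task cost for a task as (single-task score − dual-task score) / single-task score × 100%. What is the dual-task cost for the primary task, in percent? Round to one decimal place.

Cost = (88.2 − 77.3) / 88.2 × 100%
     = 10.9000 / 88.2 × 100% = 12.3583%.
≈ 12.4%.

12.4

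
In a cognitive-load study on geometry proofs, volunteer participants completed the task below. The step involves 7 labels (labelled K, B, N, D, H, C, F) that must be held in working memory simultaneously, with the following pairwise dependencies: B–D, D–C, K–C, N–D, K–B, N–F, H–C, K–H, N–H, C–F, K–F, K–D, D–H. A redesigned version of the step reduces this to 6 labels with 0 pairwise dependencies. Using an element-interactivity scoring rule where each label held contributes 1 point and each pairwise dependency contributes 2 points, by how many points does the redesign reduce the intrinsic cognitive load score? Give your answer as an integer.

Original: 7 × 1 + 13 × 2 = 7 + 26 = 33.
Redesigned: 6 × 1 + 0 × 2 = 6 + 0 = 6.
Reduction = 33 − 6 = 27.

27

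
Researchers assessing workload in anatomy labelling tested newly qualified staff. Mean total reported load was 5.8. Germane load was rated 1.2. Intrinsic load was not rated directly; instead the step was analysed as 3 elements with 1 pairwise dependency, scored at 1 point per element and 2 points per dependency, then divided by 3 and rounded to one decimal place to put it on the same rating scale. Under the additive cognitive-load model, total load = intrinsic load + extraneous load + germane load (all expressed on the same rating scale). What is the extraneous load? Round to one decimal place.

Intrinsic (element-interactivity): (3 × 1 + 1 × 2) / 3 = 5 / 3 = 1.6667 → 1.7.
extraneous load = total − intrinsic − germane
             = 5.8 − 1.7 − 1.2 = 2.9.

2.9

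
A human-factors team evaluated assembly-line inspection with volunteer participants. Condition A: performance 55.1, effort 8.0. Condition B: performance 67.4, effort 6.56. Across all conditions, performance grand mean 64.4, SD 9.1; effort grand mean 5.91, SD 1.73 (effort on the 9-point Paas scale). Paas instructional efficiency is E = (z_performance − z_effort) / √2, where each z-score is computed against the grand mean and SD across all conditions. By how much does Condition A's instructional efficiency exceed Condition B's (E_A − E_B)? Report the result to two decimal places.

Condition A: z_P = (55.1 − 64.4)/9.1 = -1.0220; z_E = (8.0 − 5.91)/1.73 = 1.2081; E_A = (-1.0220 − 1.2081)/√2 = -1.5769.
Condition B: z_P = (67.4 − 64.4)/9.1 = 0.3297; z_E = (6.56 − 5.91)/1.73 = 0.3757; E_B = (0.3297 − 0.3757)/√2 = -0.0325.
E_A − E_B = -1.5769 − (-0.0325) = -1.5444 ≈ -1.54.

-1.54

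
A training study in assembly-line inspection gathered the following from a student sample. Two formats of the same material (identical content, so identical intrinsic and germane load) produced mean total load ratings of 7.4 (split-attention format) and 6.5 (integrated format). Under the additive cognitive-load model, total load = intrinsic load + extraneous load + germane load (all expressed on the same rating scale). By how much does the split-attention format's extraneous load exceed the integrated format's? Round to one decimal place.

Intrinsic and germane load are equal across formats, so the difference in total load equals the difference in extraneous load.
Extraneous-load difference = 7.4 − 6.5 = 0.9.

0.9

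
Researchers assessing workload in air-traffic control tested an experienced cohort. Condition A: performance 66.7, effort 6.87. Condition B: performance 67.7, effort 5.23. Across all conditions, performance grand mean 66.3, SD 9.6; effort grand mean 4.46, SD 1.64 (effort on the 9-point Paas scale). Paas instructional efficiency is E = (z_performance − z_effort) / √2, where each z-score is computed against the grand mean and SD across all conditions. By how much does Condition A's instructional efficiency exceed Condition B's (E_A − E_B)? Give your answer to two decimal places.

Condition A: z_P = (66.7 − 66.3)/9.6 = 0.0417; z_E = (6.87 − 4.46)/1.64 = 1.4695; E_A = (0.0417 − 1.4695)/√2 = -1.0096.
Condition B: z_P = (67.7 − 66.3)/9.6 = 0.1458; z_E = (5.23 − 4.46)/1.64 = 0.4695; E_B = (0.1458 − 0.4695)/√2 = -0.2289.
E_A − E_B = -1.0096 − (-0.2289) = -0.7807 ≈ -0.78.

-0.78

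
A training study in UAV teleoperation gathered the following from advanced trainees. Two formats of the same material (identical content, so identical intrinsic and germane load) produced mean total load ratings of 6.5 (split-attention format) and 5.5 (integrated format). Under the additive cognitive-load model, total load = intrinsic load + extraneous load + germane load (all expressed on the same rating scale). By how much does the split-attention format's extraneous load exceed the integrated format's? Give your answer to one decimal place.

Intrinsic and germane load are equal across formats, so the difference in total load equals the difference in extraneous load.
Extraneous-load difference = 6.5 − 5.5 = 1.0.

1.0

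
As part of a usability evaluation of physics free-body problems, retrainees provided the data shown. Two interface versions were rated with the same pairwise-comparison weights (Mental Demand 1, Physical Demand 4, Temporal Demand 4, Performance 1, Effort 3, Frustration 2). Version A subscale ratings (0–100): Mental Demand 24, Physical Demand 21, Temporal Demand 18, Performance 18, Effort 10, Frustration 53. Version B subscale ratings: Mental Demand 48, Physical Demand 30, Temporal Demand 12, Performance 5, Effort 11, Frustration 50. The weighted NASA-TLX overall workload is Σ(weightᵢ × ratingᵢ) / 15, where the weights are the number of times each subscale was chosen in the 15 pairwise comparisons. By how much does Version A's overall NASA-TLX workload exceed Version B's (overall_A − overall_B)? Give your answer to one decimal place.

-1.3

Version A weighted sum = 1·24 + 4·21 + 4·18 + 1·18 + 3·10 + 2·53 = 24 + 84 + 72 + 18 + 30 + 106 = 334; overall_A = 334/15 = 22.2667.
Version B weighted sum = 1·48 + 4·30 + 4·12 + 1·5 + 3·11 + 2·50 = 48 + 120 + 48 + 5 + 33 + 100 = 354; overall_B = 354/15 = 23.6000.
Difference = 22.2667 − 23.6000 = -1.3333 ≈ -1.3.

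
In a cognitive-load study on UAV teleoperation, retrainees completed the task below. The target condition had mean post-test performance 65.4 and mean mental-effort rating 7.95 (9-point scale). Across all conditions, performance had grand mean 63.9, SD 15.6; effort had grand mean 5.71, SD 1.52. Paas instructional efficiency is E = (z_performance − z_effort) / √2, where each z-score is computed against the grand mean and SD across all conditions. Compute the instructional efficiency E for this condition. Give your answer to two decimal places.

-0.97

z_performance = (65.4 − 63.9) / 15.6 = 1.5000 / 15.6 = 0.0962.
z_effort = (7.95 − 5.71) / 1.52 = 2.2400 / 1.52 = 1.4737.
z_P − z_E = 0.0962 − 1.4737 = -1.3775.
E = -1.3775 / √2 = -1.3775 / 1.41421 = -0.9740 ≈ -0.97.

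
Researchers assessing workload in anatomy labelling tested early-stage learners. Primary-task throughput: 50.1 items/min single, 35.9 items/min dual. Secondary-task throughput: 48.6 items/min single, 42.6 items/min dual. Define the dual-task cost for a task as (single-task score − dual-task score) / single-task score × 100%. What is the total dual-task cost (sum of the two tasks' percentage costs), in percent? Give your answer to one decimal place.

40.7

Primary cost = (50.1 − 35.9) / 50.1 × 100% = 28.3433%.
Secondary cost = (48.6 − 42.6) / 48.6 × 100% = 12.3457%.
Total = 28.3433% + 12.3457% = 40.6890% ≈ 40.7%.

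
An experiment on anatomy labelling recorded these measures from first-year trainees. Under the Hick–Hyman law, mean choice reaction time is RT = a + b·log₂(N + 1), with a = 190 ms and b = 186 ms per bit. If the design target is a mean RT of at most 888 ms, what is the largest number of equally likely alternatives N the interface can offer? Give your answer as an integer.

12

Set 190 + 186·log₂(N + 1) ≤ 888.
log₂(N + 1) ≤ (888 − 190) / 186 = 3.7527.
N + 1 ≤ 2^3.7527 = 13.4795.
N ≤ 12.4795, so the largest integer N is 12.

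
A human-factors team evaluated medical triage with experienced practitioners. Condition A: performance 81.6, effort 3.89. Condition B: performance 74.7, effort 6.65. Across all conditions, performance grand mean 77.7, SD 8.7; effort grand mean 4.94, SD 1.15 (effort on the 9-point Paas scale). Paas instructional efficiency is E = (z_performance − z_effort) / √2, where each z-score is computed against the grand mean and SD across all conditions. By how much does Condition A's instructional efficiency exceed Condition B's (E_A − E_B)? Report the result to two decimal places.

2.26

Condition A: z_P = (81.6 − 77.7)/8.7 = 0.4483; z_E = (3.89 − 4.94)/1.15 = -0.9130; E_A = (0.4483 − (-0.9130))/√2 = 0.9626.
Condition B: z_P = (74.7 − 77.7)/8.7 = -0.3448; z_E = (6.65 − 4.94)/1.15 = 1.4870; E_B = (-0.3448 − 1.4870)/√2 = -1.2953.
E_A − E_B = 0.9626 − (-1.2953) = 2.2579 ≈ 2.26.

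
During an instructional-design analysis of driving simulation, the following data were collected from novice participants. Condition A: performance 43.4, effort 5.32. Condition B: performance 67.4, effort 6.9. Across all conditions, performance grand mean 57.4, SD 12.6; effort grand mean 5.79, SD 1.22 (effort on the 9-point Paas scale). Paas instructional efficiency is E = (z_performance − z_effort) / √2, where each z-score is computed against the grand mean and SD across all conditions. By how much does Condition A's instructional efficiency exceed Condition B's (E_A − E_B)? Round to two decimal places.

-0.43

Condition A: z_P = (43.4 − 57.4)/12.6 = -1.1111; z_E = (5.32 − 5.79)/1.22 = -0.3852; E_A = (-1.1111 − (-0.3852))/√2 = -0.5133.
Condition B: z_P = (67.4 − 57.4)/12.6 = 0.7937; z_E = (6.9 − 5.79)/1.22 = 0.9098; E_B = (0.7937 − 0.9098)/√2 = -0.0821.
E_A − E_B = -0.5133 − (-0.0821) = -0.4312 ≈ -0.43.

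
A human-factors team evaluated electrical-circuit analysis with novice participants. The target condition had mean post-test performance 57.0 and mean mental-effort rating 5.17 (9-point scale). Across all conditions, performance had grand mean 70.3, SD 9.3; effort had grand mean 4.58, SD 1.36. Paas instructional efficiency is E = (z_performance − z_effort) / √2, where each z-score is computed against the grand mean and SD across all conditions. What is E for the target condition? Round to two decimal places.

-1.32

z_performance = (57.0 − 70.3) / 9.3 = -13.3000 / 9.3 = -1.4301.
z_effort = (5.17 − 4.58) / 1.36 = 0.5900 / 1.36 = 0.4338.
z_P − z_E = -1.4301 − 0.4338 = -1.8639.
E = -1.8639 / √2 = -1.8639 / 1.41421 = -1.3180 ≈ -1.32.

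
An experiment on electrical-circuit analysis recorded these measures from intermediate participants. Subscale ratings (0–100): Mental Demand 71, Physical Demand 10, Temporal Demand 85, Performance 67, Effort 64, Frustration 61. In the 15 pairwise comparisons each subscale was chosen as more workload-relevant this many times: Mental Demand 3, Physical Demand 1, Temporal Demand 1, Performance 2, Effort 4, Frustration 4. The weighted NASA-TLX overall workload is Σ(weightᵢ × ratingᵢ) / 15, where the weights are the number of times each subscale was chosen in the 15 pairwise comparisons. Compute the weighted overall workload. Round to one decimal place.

62.8

The tallies are the weights (they sum to 15).
Weighted sum = 3·71 + 1·10 + 1·85 + 2·67 + 4·64 + 4·61
            = 213 + 10 + 85 + 134 + 256 + 244 = 942.
Overall workload = 942 / 15 = 62.8000 ≈ 62.8.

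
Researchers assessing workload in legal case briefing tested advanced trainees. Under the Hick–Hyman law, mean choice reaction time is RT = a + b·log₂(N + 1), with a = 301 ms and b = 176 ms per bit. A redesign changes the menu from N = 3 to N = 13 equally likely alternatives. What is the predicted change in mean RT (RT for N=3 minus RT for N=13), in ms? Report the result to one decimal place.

RT(3) = 301 + 176·log₂(4) = 301 + 176·2.0000 = 653.0000 ms.
RT(13) = 301 + 176·log₂(14) = 301 + 176·3.8074 = 971.1024 ms.
Difference = 653.0000 − 971.1024 = -318.1024 ≈ -318.1 ms.

-318.1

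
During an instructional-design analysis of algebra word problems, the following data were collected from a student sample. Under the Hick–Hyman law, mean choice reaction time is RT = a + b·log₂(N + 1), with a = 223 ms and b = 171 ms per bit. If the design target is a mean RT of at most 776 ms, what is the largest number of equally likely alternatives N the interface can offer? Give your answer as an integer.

8

Set 223 + 171·log₂(N + 1) ≤ 776.
log₂(N + 1) ≤ (776 − 223) / 171 = 3.2339.
N + 1 ≤ 2^3.2339 = 9.4081.
N ≤ 8.4081, so the largest integer N is 8.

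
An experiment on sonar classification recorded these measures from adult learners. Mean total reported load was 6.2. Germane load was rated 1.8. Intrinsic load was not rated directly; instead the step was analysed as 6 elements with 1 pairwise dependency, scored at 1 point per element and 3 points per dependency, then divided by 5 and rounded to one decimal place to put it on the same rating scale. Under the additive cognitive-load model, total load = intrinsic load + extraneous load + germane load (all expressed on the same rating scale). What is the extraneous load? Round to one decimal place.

2.6

Intrinsic (element-interactivity): (6 × 1 + 1 × 3) / 5 = 9 / 5 = 1.8000 → 1.8.
extraneous load = total − intrinsic − germane
             = 6.2 − 1.8 − 1.8 = 2.6.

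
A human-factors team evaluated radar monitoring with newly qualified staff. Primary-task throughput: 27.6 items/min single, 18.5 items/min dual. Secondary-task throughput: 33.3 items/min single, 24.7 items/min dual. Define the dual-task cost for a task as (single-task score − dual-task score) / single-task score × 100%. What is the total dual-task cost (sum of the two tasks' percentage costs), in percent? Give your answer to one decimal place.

Primary cost = (27.6 − 18.5) / 27.6 × 100% = 32.9710%.
Secondary cost = (33.3 − 24.7) / 33.3 × 100% = 25.8258%.
Total = 32.9710% + 25.8258% = 58.7968% ≈ 58.8%.

58.8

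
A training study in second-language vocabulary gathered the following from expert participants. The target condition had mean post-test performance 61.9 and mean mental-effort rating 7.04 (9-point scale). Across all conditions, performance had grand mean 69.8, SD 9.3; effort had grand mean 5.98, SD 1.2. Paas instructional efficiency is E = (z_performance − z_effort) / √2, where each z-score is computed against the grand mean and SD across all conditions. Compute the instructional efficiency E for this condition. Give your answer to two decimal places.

-1.23

z_performance = (61.9 − 69.8) / 9.3 = -7.9000 / 9.3 = -0.8495.
z_effort = (7.04 − 5.98) / 1.2 = 1.0600 / 1.2 = 0.8833.
z_P − z_E = -0.8495 − 0.8833 = -1.7328.
E = -1.7328 / √2 = -1.7328 / 1.41421 = -1.2253 ≈ -1.23.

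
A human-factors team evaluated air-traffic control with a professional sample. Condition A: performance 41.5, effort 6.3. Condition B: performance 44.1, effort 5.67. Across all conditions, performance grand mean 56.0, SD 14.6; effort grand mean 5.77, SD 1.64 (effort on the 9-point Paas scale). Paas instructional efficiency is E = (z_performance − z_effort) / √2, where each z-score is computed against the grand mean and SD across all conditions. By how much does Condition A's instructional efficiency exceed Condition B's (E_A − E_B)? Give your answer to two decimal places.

Condition A: z_P = (41.5 − 56.0)/14.6 = -0.9932; z_E = (6.3 − 5.77)/1.64 = 0.3232; E_A = (-0.9932 − 0.3232)/√2 = -0.9308.
Condition B: z_P = (44.1 − 56.0)/14.6 = -0.8151; z_E = (5.67 − 5.77)/1.64 = -0.0610; E_B = (-0.8151 − (-0.0610))/√2 = -0.5332.
E_A − E_B = -0.9308 − (-0.5332) = -0.3976 ≈ -0.40.

-0.40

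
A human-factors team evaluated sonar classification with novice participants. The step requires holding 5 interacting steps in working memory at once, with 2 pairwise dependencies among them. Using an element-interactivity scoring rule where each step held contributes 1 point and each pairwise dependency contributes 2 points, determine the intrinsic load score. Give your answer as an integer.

Element contribution: 5 × 1 = 5.
Interaction contribution: 2 × 2 = 4.
Intrinsic load = 5 + 4 = 9.

9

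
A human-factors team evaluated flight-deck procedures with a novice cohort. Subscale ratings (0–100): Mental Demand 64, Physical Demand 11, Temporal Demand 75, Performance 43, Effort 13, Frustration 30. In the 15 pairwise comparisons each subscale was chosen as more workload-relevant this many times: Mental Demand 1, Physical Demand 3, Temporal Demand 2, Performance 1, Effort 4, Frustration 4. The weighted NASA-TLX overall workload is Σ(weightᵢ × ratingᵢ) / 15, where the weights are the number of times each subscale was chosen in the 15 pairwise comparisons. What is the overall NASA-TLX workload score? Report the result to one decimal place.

30.8

The tallies are the weights (they sum to 15).
Weighted sum = 1·64 + 3·11 + 2·75 + 1·43 + 4·13 + 4·30
            = 64 + 33 + 150 + 43 + 52 + 120 = 462.
Overall workload = 462 / 15 = 30.8000 ≈ 30.8.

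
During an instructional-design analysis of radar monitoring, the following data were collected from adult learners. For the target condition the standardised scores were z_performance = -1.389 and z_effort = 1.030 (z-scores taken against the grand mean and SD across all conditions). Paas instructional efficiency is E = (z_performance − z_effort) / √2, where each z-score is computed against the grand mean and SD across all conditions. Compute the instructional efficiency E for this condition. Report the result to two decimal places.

-1.71

z_P − z_E = -1.389 − 1.030 = -2.4190.
E = -2.4190 / √2 = -2.4190 / 1.41421 = -1.7105 ≈ -1.71.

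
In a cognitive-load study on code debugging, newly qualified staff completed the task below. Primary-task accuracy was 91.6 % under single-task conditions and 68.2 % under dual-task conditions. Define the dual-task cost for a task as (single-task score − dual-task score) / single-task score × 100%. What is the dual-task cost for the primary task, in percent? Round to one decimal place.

Cost = (91.6 − 68.2) / 91.6 × 100%
     = 23.4000 / 91.6 × 100% = 25.5459%.
≈ 25.5%.

25.5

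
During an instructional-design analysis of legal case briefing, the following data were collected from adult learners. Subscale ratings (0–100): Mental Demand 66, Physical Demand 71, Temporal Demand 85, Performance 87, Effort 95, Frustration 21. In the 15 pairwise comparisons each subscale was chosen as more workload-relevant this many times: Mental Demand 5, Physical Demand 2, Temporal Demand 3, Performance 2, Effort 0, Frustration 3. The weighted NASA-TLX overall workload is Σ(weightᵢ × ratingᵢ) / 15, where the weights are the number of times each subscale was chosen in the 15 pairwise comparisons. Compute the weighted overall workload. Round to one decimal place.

The tallies are the weights (they sum to 15).
Weighted sum = 5·66 + 2·71 + 3·85 + 2·87 + 0·95 + 3·21
            = 330 + 142 + 255 + 174 + 0 + 63 = 964.
Overall workload = 964 / 15 = 64.2667 ≈ 64.3.

64.3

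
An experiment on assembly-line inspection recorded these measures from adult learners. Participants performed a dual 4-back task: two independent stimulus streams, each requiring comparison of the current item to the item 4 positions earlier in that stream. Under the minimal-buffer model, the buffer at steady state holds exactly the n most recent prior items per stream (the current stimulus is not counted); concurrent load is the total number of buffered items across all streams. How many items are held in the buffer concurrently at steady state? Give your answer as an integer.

Each stream's buffer holds its 4 most recent prior items.
Two independent streams: 2 × 4 = 8 buffered items at steady state.

8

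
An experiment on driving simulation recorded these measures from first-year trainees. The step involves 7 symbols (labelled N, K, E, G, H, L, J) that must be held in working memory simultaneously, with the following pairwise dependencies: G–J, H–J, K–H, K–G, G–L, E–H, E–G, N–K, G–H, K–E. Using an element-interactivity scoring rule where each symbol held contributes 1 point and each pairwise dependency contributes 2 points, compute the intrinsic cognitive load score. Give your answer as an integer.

Count of symbols held simultaneously: 7.
Count of pairwise dependencies listed: 10.
Element contribution: 7 × 1 = 7.
Interaction contribution: 10 × 2 = 20.
Intrinsic load = 7 + 20 = 27.

27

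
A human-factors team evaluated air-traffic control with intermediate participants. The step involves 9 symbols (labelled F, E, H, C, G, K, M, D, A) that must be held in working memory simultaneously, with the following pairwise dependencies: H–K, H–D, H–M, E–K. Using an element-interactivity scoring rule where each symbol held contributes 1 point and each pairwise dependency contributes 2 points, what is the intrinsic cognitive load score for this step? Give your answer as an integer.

Count of symbols held simultaneously: 9.
Count of pairwise dependencies listed: 4.
Element contribution: 9 × 1 = 9.
Interaction contribution: 4 × 2 = 8.
Intrinsic load = 9 + 8 = 17.

17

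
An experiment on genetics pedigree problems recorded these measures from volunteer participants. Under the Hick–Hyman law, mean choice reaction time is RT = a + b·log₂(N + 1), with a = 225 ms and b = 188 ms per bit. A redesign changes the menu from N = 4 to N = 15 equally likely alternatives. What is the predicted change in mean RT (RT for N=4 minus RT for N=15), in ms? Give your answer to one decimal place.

RT(4) = 225 + 188·log₂(5) = 225 + 188·2.3219 = 661.5172 ms.
RT(15) = 225 + 188·log₂(16) = 225 + 188·4.0000 = 977.0000 ms.
Difference = 661.5172 − 977.0000 = -315.4828 ≈ -315.5 ms.

-315.5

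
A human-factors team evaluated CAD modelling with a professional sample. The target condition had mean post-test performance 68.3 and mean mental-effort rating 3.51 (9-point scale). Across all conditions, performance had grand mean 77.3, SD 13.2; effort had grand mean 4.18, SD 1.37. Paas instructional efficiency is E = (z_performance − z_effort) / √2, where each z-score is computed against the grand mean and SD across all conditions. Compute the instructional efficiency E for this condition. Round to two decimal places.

z_performance = (68.3 − 77.3) / 13.2 = -9.0000 / 13.2 = -0.6818.
z_effort = (3.51 − 4.18) / 1.37 = -0.6700 / 1.37 = -0.4891.
z_P − z_E = -0.6818 − (-0.4891) = -0.1927.
E = -0.1927 / √2 = -0.1927 / 1.41421 = -0.1363 ≈ -0.14.

-0.14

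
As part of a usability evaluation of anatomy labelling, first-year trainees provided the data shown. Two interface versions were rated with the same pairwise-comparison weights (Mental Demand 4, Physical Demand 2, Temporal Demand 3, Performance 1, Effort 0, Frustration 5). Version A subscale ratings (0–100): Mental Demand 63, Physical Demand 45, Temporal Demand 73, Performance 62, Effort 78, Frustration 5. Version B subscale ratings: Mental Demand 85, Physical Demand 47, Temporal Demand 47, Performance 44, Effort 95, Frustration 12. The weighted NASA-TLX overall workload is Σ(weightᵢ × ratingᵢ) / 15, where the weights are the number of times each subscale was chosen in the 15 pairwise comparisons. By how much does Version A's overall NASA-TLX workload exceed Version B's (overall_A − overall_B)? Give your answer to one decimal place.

Version A weighted sum = 4·63 + 2·45 + 3·73 + 1·62 + 0·78 + 5·5 = 252 + 90 + 219 + 62 + 0 + 25 = 648; overall_A = 648/15 = 43.2000.
Version B weighted sum = 4·85 + 2·47 + 3·47 + 1·44 + 0·95 + 5·12 = 340 + 94 + 141 + 44 + 0 + 60 = 679; overall_B = 679/15 = 45.2667.
Difference = 43.2000 − 45.2667 = -2.0667 ≈ -2.1.

-2.1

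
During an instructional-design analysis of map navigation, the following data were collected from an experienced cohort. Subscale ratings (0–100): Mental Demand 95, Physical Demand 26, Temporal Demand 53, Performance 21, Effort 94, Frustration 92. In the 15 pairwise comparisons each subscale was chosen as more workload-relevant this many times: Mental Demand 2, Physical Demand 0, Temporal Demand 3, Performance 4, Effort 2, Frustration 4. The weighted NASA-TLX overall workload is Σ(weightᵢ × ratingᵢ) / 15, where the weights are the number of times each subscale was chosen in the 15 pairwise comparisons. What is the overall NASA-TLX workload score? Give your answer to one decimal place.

65.9

The tallies are the weights (they sum to 15).
Weighted sum = 2·95 + 0·26 + 3·53 + 4·21 + 2·94 + 4·92
            = 190 + 0 + 159 + 84 + 188 + 368 = 989.
Overall workload = 989 / 15 = 65.9333 ≈ 65.9.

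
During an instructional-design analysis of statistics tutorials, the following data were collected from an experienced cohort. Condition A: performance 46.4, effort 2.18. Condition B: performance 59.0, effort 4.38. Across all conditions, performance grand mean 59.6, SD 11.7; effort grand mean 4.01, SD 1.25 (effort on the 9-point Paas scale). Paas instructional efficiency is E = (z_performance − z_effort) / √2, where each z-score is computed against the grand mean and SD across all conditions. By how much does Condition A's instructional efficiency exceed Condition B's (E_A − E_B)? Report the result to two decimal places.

Condition A: z_P = (46.4 − 59.6)/11.7 = -1.1282; z_E = (2.18 − 4.01)/1.25 = -1.4640; E_A = (-1.1282 − (-1.4640))/√2 = 0.2374.
Condition B: z_P = (59.0 − 59.6)/11.7 = -0.0513; z_E = (4.38 − 4.01)/1.25 = 0.2960; E_B = (-0.0513 − 0.2960)/√2 = -0.2456.
E_A − E_B = 0.2374 − (-0.2456) = 0.4830 ≈ 0.48.

0.48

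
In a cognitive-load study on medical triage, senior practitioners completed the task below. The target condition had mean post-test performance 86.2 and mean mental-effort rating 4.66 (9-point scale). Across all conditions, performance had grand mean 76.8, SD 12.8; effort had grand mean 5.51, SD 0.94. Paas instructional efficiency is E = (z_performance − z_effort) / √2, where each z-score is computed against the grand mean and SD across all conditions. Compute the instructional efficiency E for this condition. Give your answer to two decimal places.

z_performance = (86.2 − 76.8) / 12.8 = 9.4000 / 12.8 = 0.7344.
z_effort = (4.66 − 5.51) / 0.94 = -0.8500 / 0.94 = -0.9043.
z_P − z_E = 0.7344 − (-0.9043) = 1.6387.
E = 1.6387 / √2 = 1.6387 / 1.41421 = 1.1587 ≈ 1.16.

1.16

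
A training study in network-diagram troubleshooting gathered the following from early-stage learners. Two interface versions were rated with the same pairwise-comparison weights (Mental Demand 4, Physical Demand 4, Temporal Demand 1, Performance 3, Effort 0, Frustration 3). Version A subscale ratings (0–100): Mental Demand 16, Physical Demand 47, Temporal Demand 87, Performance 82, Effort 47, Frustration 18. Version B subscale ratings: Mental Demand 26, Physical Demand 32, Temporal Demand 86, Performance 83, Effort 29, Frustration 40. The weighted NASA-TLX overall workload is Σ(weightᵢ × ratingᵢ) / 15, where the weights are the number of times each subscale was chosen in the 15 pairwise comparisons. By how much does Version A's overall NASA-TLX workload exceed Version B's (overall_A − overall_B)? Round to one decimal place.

Version A weighted sum = 4·16 + 4·47 + 1·87 + 3·82 + 0·47 + 3·18 = 64 + 188 + 87 + 246 + 0 + 54 = 639; overall_A = 639/15 = 42.6000.
Version B weighted sum = 4·26 + 4·32 + 1·86 + 3·83 + 0·29 + 3·40 = 104 + 128 + 86 + 249 + 0 + 120 = 687; overall_B = 687/15 = 45.8000.
Difference = 42.6000 − 45.8000 = -3.2000 ≈ -3.2.

-3.2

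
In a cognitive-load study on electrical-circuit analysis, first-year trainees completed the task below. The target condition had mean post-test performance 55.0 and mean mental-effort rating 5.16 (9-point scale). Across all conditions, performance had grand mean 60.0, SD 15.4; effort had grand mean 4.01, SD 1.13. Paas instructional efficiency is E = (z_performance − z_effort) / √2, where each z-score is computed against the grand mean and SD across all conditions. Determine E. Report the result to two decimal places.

-0.95

z_performance = (55.0 − 60.0) / 15.4 = -5.0000 / 15.4 = -0.3247.
z_effort = (5.16 − 4.01) / 1.13 = 1.1500 / 1.13 = 1.0177.
z_P − z_E = -0.3247 − 1.0177 = -1.3424.
E = -1.3424 / √2 = -1.3424 / 1.41421 = -0.9492 ≈ -0.95.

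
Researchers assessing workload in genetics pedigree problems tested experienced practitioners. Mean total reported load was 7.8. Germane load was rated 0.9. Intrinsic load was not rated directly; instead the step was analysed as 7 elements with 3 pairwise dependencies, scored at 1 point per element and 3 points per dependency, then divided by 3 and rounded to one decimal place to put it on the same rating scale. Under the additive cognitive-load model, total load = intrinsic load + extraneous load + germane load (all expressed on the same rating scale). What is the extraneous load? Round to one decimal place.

1.6

Intrinsic (element-interactivity): (7 × 1 + 3 × 3) / 3 = 16 / 3 = 5.3333 → 5.3.
extraneous load = total − intrinsic − germane
             = 7.8 − 5.3 − 0.9 = 1.6.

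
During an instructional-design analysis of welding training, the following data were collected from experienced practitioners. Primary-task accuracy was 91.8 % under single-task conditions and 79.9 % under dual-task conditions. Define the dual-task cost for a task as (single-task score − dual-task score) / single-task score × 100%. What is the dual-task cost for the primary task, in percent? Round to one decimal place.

13.0

Cost = (91.8 − 79.9) / 91.8 × 100%
     = 11.9000 / 91.8 × 100% = 12.9630%.
≈ 13.0%.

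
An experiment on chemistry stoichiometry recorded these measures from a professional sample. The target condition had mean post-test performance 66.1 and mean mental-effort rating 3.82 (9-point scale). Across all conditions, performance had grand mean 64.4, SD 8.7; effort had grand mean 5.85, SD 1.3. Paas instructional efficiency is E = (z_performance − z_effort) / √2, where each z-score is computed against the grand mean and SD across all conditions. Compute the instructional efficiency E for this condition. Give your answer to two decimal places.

z_performance = (66.1 − 64.4) / 8.7 = 1.7000 / 8.7 = 0.1954.
z_effort = (3.82 − 5.85) / 1.3 = -2.0300 / 1.3 = -1.5615.
z_P − z_E = 0.1954 − (-1.5615) = 1.7569.
E = 1.7569 / √2 = 1.7569 / 1.41421 = 1.2423 ≈ 1.24.

1.24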